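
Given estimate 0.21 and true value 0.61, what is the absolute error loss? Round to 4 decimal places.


Absolute error = |estimate - true|
= |-0.4| = 0.4

0.4


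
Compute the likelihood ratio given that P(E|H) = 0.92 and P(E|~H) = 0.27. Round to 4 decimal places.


LR = P(E|H) / P(E|~H)
= 0.92 / 0.27 = 3.4074

3.4074


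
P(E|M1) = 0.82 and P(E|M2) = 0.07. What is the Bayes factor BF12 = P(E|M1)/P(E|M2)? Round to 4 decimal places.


Bayes factor BF12 = P(E|M1) / P(E|M2)
= 0.82 / 0.07
= 11.7143

11.7143


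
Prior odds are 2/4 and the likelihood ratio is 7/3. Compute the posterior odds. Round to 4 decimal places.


Posterior odds = prior odds * likelihood ratio
= (2/4) * (7/3)
= 14 / 12
= 1.1667

1.1667


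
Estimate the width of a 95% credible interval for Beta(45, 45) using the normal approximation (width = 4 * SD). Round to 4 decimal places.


For Beta(a,b): Var = ab/((a+b)^2(a+b+1))
Var = 0.0027, SD = 0.0524
Approximate 95% CI width = 4 * 0.0524 = 0.2097

0.2097


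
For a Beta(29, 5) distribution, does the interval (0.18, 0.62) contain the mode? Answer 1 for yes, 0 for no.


Mode of Beta(a,b) = (a-1)/(a+b-2)
= (29-1)/(29+5-2) = 0.875
Check: 0.18 <= 0.875 <= 0.62?
Result: 0

0


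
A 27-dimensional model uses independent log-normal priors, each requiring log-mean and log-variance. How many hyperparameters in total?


Per parameter: 2 (log-mean and log-variance).
Total = 27 * 2 = 54

54


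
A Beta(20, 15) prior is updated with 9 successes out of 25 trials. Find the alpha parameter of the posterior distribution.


In the Beta-Binomial conjugate update:
alpha_post = alpha_prior + successes
= 20 + 9
= 29

29


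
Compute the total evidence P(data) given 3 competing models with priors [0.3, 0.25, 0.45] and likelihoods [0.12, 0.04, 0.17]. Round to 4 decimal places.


Marginal likelihood = sum P(model_i) * P(data|model_i)
Model 1: 0.3 * 0.12 = 0.036
Model 2: 0.25 * 0.04 = 0.01
Model 3: 0.45 * 0.17 = 0.0765
Total = 0.1225

0.1225


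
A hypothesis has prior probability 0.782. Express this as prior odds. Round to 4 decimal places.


Odds = P(H) / P(not H) = 0.782 / 0.218
= 3.5872

3.5872


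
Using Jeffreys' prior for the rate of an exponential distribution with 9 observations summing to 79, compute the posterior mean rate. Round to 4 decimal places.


Jeffreys' prior leads to posterior Gamma(9, 79).
Mean = 9/79 = 0.1139

0.1139


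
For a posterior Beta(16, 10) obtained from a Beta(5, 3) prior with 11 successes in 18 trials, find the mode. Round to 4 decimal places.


Mode = (alpha - 1) / (alpha + beta - 2)
= 15 / 24
= 0.625

0.625


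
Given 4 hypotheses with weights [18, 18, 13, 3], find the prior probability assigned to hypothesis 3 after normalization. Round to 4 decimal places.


To normalize, divide each weight by the sum of all weights.
Sum = 52
Prior(H3) = 13/52 = 0.25

0.25


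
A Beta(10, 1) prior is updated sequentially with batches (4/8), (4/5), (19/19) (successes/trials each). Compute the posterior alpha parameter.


Sequential conjugate updating is equivalent to a single batch update.
Total successes across all batches = 27
alpha_posterior = alpha_prior + total_successes = 10 + 27
= 37

37


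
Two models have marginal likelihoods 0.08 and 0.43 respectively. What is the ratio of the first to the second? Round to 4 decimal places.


Evidence ratio = 0.08 / 0.43
= 0.186

0.186


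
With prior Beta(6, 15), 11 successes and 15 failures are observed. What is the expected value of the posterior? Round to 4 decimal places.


Posterior = Beta(17, 30)
E[theta] = alpha/(alpha+beta)
= 17/47 = 0.3617

0.3617


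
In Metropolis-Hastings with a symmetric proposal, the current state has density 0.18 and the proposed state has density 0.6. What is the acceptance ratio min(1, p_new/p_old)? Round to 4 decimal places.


Ratio = p_new / p_old = 0.6 / 0.18 = 3.3333
Acceptance = min(1, 3.3333) = 1.0

1.0


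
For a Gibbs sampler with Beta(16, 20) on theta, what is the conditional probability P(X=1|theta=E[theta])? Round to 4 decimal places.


E[theta] = 16/(16+20) = 0.4444
P(X=1|theta) = theta = 0.4444

0.4444


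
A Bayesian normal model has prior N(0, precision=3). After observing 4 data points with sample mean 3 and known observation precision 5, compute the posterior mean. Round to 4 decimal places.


Posterior mean = (prior_precision * prior_mean + n * data_precision * data_mean) / (prior_precision + n * data_precision)
Numerator = 3*0 + 4*5*3 = 60
Denominator = 3 + 4*5 = 23
Posterior mean = 2.6087

2.6087


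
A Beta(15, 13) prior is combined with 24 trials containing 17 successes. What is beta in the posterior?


In conjugate updating:
beta_posterior = beta_prior + (n - k)
= 13 + (24 - 17)
= 13 + 7 = 20

20


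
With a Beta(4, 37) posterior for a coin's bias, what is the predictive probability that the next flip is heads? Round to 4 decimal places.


The predictive probability equals the posterior mean.
P(next = heads) = alpha / (alpha + beta)
= 4 / 41 = 0.0976

0.0976


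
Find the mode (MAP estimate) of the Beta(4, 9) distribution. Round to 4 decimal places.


For Beta(a,b) with a,b > 1:
Mode = (a-1)/(a+b-2) = (4-1)/(13-2)
= 3/11 = 0.2727

0.2727


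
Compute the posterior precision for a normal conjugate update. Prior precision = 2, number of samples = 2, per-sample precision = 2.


tau_post = tau_0 + n * tau
= 2 + 2 * 2 = 6

6


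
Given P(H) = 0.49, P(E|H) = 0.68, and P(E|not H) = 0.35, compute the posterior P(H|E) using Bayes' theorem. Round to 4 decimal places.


By Bayes' theorem: P(H|E) = P(E|H)*P(H) / P(E)
P(E) = P(E|H)*P(H) + P(E|not H)*P(not H)
P(E) = 0.68*0.49 + 0.35*0.51 = 0.5117
P(H|E) = 0.68*0.49 / 0.5117 = 0.6512

0.6512


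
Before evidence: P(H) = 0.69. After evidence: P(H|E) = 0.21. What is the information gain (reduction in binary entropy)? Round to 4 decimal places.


Prior entropy = 0.8932
Posterior entropy = 0.7415
Information gain = 0.8932 - 0.7415 = 0.1517

0.1517


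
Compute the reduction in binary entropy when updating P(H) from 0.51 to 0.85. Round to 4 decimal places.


H_before = -p*log2(p) - (1-p)*log2(1-p) for p=0.51: 0.9997
H_after for p=0.85: 0.6098
Reduction = 0.9997 - 0.6098 = 0.3899

0.3899


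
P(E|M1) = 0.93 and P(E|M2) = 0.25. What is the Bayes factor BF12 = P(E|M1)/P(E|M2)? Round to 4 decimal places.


Bayes factor BF12 = P(E|M1) / P(E|M2)
= 0.93 / 0.25
= 3.72

3.72


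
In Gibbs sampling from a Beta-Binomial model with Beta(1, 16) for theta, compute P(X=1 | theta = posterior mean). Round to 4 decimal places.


Posterior mean = alpha/(alpha+beta) = 1/17 = 0.0588
P(X=1|theta=mean) = theta = 0.0588

0.0588


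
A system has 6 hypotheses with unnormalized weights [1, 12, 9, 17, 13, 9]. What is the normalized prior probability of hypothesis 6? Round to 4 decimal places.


The normalized prior is the weight divided by the total.
Total weight = 61
P(H6) = 9 / 61 = 0.1475

0.1475


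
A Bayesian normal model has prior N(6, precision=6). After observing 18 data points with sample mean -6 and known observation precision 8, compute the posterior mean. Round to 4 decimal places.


Posterior mean = (prior_precision * prior_mean + n * data_precision * data_mean) / (prior_precision + n * data_precision)
Numerator = 6*6 + 18*8*-6 = -828
Denominator = 6 + 18*8 = 150
Posterior mean = -5.52

-5.52


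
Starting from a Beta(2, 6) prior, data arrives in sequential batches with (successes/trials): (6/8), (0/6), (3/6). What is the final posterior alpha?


In sequential Bayesian updating, we sum all successes.
Total successes = 9
Final alpha = 2 + 9 = 11

11


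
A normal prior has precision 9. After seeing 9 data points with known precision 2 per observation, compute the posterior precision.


In the conjugate normal model, precisions add:
tau_posterior = tau_prior + n * tau_data
= 9 + 9*2 = 27

27


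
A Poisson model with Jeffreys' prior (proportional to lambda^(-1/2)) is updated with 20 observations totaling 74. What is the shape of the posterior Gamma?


Posterior = Gamma(0.5 + S, n)
= Gamma(0.5 + 74, 20)
Posterior shape = 0.5 + S = 0.5 + 74 = 74.5

74.5


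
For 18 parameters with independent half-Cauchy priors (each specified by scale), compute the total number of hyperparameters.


A half-Cauchy prior has 1 hyperparameter per parameter.
Total = 18 * 1 = 18

18


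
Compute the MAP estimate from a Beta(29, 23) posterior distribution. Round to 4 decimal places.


MAP = mode of Beta distribution
= (alpha - 1)/(alpha + beta - 2)
= (29-1)/(29+23-2)
= 28/50 = 0.56

0.56


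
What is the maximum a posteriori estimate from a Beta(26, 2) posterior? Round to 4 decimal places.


The MAP estimate equals the mode of the distribution.
Mode of Beta(a,b) = (a-1)/(a+b-2)
= 25/26
= 0.9615

0.9615


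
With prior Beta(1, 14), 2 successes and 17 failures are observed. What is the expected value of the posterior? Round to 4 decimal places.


Posterior = Beta(3, 31)
E[theta] = alpha/(alpha+beta)
= 3/34 = 0.0882

0.0882


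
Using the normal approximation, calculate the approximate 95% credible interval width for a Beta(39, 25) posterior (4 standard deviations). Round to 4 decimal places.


Var(Beta) = 39*25/(64^2 * 65) = 0.0037
SD = 0.0605
Width ~ 4*SD = 0.2421

0.2421


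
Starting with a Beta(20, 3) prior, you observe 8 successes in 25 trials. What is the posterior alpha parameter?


For a Beta-Binomial conjugate model:
Posterior alpha = prior alpha + number of successes
= 20 + 8 = 28

28


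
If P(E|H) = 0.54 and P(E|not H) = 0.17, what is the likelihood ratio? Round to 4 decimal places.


Likelihood ratio = P(E|H) / P(E|not H)
= 0.54 / 0.17
= 3.1765

3.1765


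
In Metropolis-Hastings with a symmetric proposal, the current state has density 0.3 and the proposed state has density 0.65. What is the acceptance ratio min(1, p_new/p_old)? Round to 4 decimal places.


Ratio = p_new / p_old = 0.65 / 0.3 = 2.1667
Acceptance = min(1, 2.1667) = 1.0

1.0


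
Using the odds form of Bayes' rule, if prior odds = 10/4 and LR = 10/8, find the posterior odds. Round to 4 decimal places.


Bayes' rule in odds form: posterior odds = prior odds * LR
= (10 * 10) / (4 * 8)
= 100/32 = 3.125

3.125


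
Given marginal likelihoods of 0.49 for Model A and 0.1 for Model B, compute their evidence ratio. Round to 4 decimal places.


Ratio = ML(A) / ML(B) = 0.49/0.1
= 4.9

4.9


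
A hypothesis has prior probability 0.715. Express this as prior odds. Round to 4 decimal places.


Odds = P(H) / P(not H) = 0.715 / 0.285
= 2.5088

2.5088


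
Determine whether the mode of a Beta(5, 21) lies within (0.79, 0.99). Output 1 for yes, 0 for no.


First find the mode: (a-1)/(a+b-2) = 0.1667
Is 0.1667 in (0.79, 0.99)? 0

0


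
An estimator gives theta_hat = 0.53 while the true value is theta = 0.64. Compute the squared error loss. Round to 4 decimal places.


The squared error loss is (theta_hat - theta)^2
= (0.53 - 0.64)^2
= (-0.11)^2 = 0.0121

0.0121


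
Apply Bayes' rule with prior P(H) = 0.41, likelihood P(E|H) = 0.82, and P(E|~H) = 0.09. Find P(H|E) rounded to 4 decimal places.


Step 1: Compute marginal P(E) = P(E|H)P(H) + P(E|~H)P(~H)
= 0.82*0.41 + 0.09*0.59 = 0.3893
Step 2: P(H|E) = P(E|H)P(H)/P(E) = 0.3362/0.3893
= 0.8636

0.8636


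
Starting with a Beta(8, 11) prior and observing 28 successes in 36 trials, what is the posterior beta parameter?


Posterior beta = prior beta + failures
Failures = 36 - 28 = 8
beta_post = 11 + 8 = 19

19


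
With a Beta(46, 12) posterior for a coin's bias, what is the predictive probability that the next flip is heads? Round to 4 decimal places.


The predictive probability equals the posterior mean.
P(next = heads) = alpha / (alpha + beta)
= 46 / 58 = 0.7931

0.7931


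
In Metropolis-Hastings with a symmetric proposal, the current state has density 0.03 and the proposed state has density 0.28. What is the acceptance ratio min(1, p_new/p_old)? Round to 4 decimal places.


Ratio = p_new / p_old = 0.28 / 0.03 = 9.3333
Acceptance = min(1, 9.3333) = 1.0

1.0


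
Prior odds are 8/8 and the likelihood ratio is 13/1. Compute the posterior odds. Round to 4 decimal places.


Posterior odds = prior odds * likelihood ratio
= (8/8) * (13/1)
= 104 / 8
= 13.0

13.0


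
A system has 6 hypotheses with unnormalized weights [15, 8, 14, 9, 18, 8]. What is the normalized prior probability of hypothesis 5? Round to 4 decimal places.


The normalized prior is the weight divided by the total.
Total weight = 72
P(H5) = 18 / 72 = 0.25

0.25


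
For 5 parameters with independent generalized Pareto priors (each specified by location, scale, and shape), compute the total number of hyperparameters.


A generalized Pareto prior has 3 hyperparameters per parameter.
Total = 5 * 3 = 15

15


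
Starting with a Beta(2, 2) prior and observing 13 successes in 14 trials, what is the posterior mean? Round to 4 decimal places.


Posterior parameters: alpha = 2 + 13 = 15
beta = 2 + 1 = 3
Posterior mean = alpha / (alpha + beta) = 15 / 18
= 0.8333

0.8333


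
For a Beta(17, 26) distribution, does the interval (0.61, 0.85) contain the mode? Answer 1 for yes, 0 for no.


Mode of Beta(a,b) = (a-1)/(a+b-2)
= (17-1)/(17+26-2) = 0.3902
Check: 0.61 <= 0.3902 <= 0.85?
Result: 0

0


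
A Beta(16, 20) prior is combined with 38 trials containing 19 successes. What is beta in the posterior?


In conjugate updating:
beta_posterior = beta_prior + (n - k)
= 20 + (38 - 19)
= 20 + 19 = 39

39


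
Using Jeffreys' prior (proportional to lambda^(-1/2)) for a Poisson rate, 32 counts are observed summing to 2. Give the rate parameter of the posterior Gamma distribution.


Conjugate update: Gamma(prior_shape + S, prior_rate + n).
Prior shape = 0.5, prior rate = 0.
Posterior rate = 0 + n = 32

32.0


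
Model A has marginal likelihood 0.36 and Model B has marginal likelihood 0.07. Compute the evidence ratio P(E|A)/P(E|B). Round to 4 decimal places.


Evidence ratio = P(E|A) / P(E|B)
= 0.36 / 0.07
= 5.1429

5.1429


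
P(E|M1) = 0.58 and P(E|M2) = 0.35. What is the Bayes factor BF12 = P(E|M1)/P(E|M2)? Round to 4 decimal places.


Bayes factor BF12 = P(E|M1) / P(E|M2)
= 0.58 / 0.35
= 1.6571

1.6571


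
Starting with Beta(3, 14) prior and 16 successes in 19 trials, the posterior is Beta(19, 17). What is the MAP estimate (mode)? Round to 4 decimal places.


The mode of Beta(a, b) when a > 1 and b > 1 is (a-1)/(a+b-2)
= (19 - 1) / (19 + 17 - 2)
= 18 / 34
= 0.5294

0.5294


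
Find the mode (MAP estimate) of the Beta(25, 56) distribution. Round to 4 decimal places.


For Beta(a,b) with a,b > 1:
Mode = (a-1)/(a+b-2) = (25-1)/(81-2)
= 24/79 = 0.3038

0.3038


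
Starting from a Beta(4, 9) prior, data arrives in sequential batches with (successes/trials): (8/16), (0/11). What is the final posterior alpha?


In sequential Bayesian updating, we sum all successes.
Total successes = 8
Final alpha = 4 + 8 = 12

12


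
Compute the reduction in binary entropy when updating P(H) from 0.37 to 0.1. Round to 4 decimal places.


H_before = -p*log2(p) - (1-p)*log2(1-p) for p=0.37: 0.9507
H_after for p=0.1: 0.469
Reduction = 0.9507 - 0.469 = 0.4817

0.4817


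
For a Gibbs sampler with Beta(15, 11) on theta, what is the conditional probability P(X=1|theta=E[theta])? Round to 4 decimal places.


E[theta] = 15/(15+11) = 0.5769
P(X=1|theta) = theta = 0.5769

0.5769


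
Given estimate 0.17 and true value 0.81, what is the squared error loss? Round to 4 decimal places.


Squared error = (estimate - true)^2
Difference = -0.64
Loss = -0.64^2 = 0.4096

0.4096


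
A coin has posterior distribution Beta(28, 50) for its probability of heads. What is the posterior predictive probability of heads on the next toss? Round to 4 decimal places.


Posterior predictive = E[theta] = alpha/(alpha+beta)
= 28/78
= 0.359

0.359


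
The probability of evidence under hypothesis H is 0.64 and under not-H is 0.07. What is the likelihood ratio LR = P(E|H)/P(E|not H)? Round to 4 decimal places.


LR = 0.64 / 0.07
= 9.1429

9.1429


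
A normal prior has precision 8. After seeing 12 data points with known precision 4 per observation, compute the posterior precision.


In the conjugate normal model, precisions add:
tau_posterior = tau_prior + n * tau_data
= 8 + 12*4 = 56

56


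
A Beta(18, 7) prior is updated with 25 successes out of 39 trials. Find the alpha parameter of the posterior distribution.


In the Beta-Binomial conjugate update:
alpha_post = alpha_prior + successes
= 18 + 25
= 43

43


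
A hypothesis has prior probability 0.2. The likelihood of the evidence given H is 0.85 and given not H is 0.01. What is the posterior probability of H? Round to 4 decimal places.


Using Bayes' theorem:
P(E) = 0.2 * 0.85 + 0.8 * 0.01
P(E) = 0.178
P(H|E) = (0.2 * 0.85) / 0.178 = 0.9551

0.9551


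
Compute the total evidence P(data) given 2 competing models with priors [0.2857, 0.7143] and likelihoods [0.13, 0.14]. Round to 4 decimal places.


Marginal likelihood = sum P(model_i) * P(data|model_i)
Model 1: 0.2857 * 0.13 = 0.0371
Model 2: 0.7143 * 0.14 = 0.1
Total = 0.1371

0.1371


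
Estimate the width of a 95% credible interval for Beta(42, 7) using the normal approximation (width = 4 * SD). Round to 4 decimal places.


For Beta(a,b): Var = ab/((a+b)^2(a+b+1))
Var = 0.0024, SD = 0.0495
Approximate 95% CI width = 4 * 0.0495 = 0.1979

0.1979


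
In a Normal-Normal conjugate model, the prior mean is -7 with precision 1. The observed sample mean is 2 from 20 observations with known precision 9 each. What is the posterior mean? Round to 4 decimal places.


Posterior precision = tau0 + n*tau = 1 + 20*9 = 181
Posterior mean = (tau0*mu0 + n*tau*xbar) / posterior_precision
= (1*-7 + 20*9*2) / 181
= 353 / 181 = 1.9503

1.9503


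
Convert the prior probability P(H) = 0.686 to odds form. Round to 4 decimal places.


P(not H) = 1 - 0.686 = 0.314
Odds = 0.686 / 0.314 = 2.1847

2.1847


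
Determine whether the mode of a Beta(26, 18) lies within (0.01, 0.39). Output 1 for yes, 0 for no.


First find the mode: (a-1)/(a+b-2) = 0.5952
Is 0.5952 in (0.01, 0.39)? 0

0


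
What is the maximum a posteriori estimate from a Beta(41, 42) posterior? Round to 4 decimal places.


The MAP estimate equals the mode of the distribution.
Mode of Beta(a,b) = (a-1)/(a+b-2)
= 40/81
= 0.4938

0.4938


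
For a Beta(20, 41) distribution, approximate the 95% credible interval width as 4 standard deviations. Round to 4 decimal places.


Variance of Beta(a,b) = ab / ((a+b)^2 * (a+b+1))
= 20*41 / ((61)^2 * 62)
= 0.0036
SD = sqrt(0.0036) = 0.0596
Width = 4 * SD = 0.2385

0.2385


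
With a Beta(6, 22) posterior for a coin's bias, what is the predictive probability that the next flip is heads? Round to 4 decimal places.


The predictive probability equals the posterior mean.
P(next = heads) = alpha / (alpha + beta)
= 6 / 28 = 0.2143

0.2143


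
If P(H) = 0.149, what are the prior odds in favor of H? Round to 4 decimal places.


Prior odds = P(H) / (1 - P(H))
= 0.149 / 0.851
= 0.1751

0.1751


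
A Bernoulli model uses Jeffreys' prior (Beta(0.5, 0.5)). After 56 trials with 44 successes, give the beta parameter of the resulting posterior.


Posterior = Beta(prior_alpha + successes, prior_beta + failures)
= Beta(0.5 + 44, 0.5 + 12)
Posterior beta = 0.5 + (n - k) = 0.5 + 12 = 12.5

12.5


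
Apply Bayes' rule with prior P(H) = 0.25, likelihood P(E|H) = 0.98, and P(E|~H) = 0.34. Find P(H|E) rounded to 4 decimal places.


Step 1: Compute marginal P(E) = P(E|H)P(H) + P(E|~H)P(~H)
= 0.98*0.25 + 0.34*0.75 = 0.5
Step 2: P(H|E) = P(E|H)P(H)/P(E) = 0.245/0.5
= 0.49

0.49


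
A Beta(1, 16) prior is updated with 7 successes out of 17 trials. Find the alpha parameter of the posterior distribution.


In the Beta-Binomial conjugate update:
alpha_post = alpha_prior + successes
= 1 + 7
= 8

8


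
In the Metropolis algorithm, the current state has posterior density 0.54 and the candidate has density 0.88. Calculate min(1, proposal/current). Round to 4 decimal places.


Ratio = 0.88/0.54 = 1.6296
Acceptance probability = min(1, 1.6296)
= 1.0

1.0


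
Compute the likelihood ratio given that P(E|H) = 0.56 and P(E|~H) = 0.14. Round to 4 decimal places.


LR = P(E|H) / P(E|~H)
= 0.56 / 0.14 = 4.0

4.0


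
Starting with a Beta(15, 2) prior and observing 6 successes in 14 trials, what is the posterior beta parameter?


Posterior beta = prior beta + failures
Failures = 14 - 6 = 8
beta_post = 2 + 8 = 10

10


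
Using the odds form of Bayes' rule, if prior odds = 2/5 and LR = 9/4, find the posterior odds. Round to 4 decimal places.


Bayes' rule in odds form: posterior odds = prior odds * LR
= (2 * 9) / (5 * 4)
= 18/20 = 0.9

0.9


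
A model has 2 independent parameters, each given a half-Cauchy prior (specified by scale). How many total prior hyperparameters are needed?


Each half-Cauchy prior needs 1 hyperparameter (scale).
Total = 1 * 2 = 2

2


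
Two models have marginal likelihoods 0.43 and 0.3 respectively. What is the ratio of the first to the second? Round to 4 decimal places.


Evidence ratio = 0.43 / 0.3
= 1.4333

1.4333


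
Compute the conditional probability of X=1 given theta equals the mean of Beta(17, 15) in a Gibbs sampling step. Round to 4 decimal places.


Mean of Beta(17, 15) = 0.5312
P(X=1 | theta=0.5312) = 0.5312

0.5312


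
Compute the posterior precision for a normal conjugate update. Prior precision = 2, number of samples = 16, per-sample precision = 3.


tau_post = tau_0 + n * tau
= 2 + 16 * 3 = 50

50


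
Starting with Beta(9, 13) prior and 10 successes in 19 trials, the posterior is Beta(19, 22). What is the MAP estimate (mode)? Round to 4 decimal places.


The mode of Beta(a, b) when a > 1 and b > 1 is (a-1)/(a+b-2)
= (19 - 1) / (19 + 22 - 2)
= 18 / 39
= 0.4615

0.4615


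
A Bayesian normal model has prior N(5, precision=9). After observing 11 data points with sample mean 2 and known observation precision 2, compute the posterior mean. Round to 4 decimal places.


Posterior mean = (prior_precision * prior_mean + n * data_precision * data_mean) / (prior_precision + n * data_precision)
Numerator = 9*5 + 11*2*2 = 89
Denominator = 9 + 11*2 = 31
Posterior mean = 2.871

2.871


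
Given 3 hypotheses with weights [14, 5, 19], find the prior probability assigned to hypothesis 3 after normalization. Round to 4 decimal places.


To normalize, divide each weight by the sum of all weights.
Sum = 38
Prior(H3) = 19/38 = 0.5

0.5


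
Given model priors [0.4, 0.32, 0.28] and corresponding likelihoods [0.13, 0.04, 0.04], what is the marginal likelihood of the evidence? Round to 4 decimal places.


P(E) = sum_i P(M_i) P(E|M_i)
= 0.052 + 0.0128 + 0.0112
= 0.076

0.076


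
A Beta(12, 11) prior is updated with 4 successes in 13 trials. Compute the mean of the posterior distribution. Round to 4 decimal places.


After update: Beta(16, 20)
Mean = 16 / (16 + 20) = 16 / 36
= 0.4444

0.4444


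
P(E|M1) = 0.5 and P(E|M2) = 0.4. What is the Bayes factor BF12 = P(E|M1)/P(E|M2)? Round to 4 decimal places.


Bayes factor BF12 = P(E|M1) / P(E|M2)
= 0.5 / 0.4
= 1.25

1.25


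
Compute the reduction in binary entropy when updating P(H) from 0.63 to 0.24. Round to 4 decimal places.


H_before = -p*log2(p) - (1-p)*log2(1-p) for p=0.63: 0.9507
H_after for p=0.24: 0.795
Reduction = 0.9507 - 0.795 = 0.1556

0.1556


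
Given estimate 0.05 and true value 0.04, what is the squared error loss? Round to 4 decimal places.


Squared error = (estimate - true)^2
Difference = 0.01
Loss = 0.01^2 = 0.0001

0.0001


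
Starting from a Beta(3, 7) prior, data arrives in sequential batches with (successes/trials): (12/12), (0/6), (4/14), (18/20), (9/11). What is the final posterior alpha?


In sequential Bayesian updating, we sum all successes.
Total successes = 43
Final alpha = 3 + 43 = 46

46


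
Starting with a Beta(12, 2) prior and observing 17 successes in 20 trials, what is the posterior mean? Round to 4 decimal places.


Posterior parameters: alpha = 12 + 17 = 29
beta = 2 + 3 = 5
Posterior mean = alpha / (alpha + beta) = 29 / 34
= 0.8529

0.8529


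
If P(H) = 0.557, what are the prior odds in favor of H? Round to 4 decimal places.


Prior odds = P(H) / (1 - P(H))
= 0.557 / 0.443
= 1.2573

1.2573


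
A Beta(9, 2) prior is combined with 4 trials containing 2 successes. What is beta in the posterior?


In conjugate updating:
beta_posterior = beta_prior + (n - k)
= 2 + (4 - 2)
= 2 + 2 = 4

4


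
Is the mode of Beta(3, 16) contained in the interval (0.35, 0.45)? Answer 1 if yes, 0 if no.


Mode = (a-1)/(a+b-2) = 2/17 = 0.1176
Interval: (0.35, 0.45)
Contains mode? 0

0


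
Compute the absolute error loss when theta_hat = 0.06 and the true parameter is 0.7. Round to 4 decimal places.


L = |theta_hat - theta_true|
= |0.06 - 0.7| = 0.64

0.64


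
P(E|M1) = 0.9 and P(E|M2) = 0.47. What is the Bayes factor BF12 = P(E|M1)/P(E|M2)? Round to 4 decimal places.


Bayes factor BF12 = P(E|M1) / P(E|M2)
= 0.9 / 0.47
= 1.9149

1.9149


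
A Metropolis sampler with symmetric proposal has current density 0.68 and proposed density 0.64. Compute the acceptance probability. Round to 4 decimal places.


For symmetric proposals, acceptance = min(1, pi(x*)/pi(x))
= min(1, 0.64/0.68)
= min(1, 0.9412) = 0.9412

0.9412


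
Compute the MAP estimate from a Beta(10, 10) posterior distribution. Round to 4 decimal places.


MAP = mode of Beta distribution
= (alpha - 1)/(alpha + beta - 2)
= (10-1)/(10+10-2)
= 9/18 = 0.5

0.5


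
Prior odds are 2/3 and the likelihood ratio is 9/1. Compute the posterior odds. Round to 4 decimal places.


Posterior odds = prior odds * likelihood ratio
= (2/3) * (9/1)
= 18 / 3
= 6.0

6.0


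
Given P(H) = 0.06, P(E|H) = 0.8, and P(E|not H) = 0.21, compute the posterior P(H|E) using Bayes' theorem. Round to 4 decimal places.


By Bayes' theorem: P(H|E) = P(E|H)*P(H) / P(E)
P(E) = P(E|H)*P(H) + P(E|not H)*P(not H)
P(E) = 0.8*0.06 + 0.21*0.94 = 0.2454
P(H|E) = 0.8*0.06 / 0.2454 = 0.1956

0.1956


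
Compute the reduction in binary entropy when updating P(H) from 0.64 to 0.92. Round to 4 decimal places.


H_before = -p*log2(p) - (1-p)*log2(1-p) for p=0.64: 0.9427
H_after for p=0.92: 0.4022
Reduction = 0.9427 - 0.4022 = 0.5405

0.5405


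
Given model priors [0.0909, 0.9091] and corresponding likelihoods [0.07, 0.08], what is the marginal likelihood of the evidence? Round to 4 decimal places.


P(E) = sum_i P(M_i) P(E|M_i)
= 0.0064 + 0.0727
= 0.0791

0.0791


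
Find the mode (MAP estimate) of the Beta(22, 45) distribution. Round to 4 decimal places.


For Beta(a,b) with a,b > 1:
Mode = (a-1)/(a+b-2) = (22-1)/(67-2)
= 21/65 = 0.3231

0.3231


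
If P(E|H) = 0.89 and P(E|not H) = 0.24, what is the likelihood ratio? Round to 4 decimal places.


Likelihood ratio = P(E|H) / P(E|not H)
= 0.89 / 0.24
= 3.7083

3.7083


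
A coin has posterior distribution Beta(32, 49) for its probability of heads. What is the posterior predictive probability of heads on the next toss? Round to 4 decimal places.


Posterior predictive = E[theta] = alpha/(alpha+beta)
= 32/81
= 0.3951

0.3951


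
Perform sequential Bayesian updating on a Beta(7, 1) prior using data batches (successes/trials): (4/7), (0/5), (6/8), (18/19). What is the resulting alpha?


Accumulate successes: 28
Posterior alpha = prior alpha + sum of successes
= 7 + 28 = 35

35


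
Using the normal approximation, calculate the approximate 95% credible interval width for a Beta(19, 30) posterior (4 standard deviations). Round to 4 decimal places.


Var(Beta) = 19*30/(49^2 * 50) = 0.0047
SD = 0.0689
Width ~ 4*SD = 0.2756

0.2756


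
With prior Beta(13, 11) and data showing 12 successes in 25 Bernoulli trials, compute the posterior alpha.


Conjugate update: alpha_posterior = alpha_prior + k
= 13 + 12 = 25

25


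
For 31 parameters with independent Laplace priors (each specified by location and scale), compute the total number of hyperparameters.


A Laplace prior has 2 hyperparameters per parameter.
Total = 31 * 2 = 62

62


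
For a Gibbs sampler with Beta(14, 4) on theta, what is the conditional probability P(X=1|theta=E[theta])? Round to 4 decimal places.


E[theta] = 14/(14+4) = 0.7778
P(X=1|theta) = theta = 0.7778

0.7778


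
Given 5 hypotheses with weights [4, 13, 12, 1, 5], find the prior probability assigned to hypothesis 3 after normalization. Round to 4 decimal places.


To normalize, divide each weight by the sum of all weights.
Sum = 35
Prior(H3) = 12/35 = 0.3429

0.3429


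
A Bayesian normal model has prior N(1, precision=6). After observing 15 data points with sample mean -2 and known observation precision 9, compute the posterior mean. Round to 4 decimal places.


Posterior mean = (prior_precision * prior_mean + n * data_precision * data_mean) / (prior_precision + n * data_precision)
Numerator = 6*1 + 15*9*-2 = -264
Denominator = 6 + 15*9 = 141
Posterior mean = -1.8723

-1.8723


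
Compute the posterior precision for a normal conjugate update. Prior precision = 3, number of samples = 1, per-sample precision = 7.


tau_post = tau_0 + n * tau
= 3 + 1 * 7 = 10

10


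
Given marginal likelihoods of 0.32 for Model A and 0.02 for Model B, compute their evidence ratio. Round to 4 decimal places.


Ratio = ML(A) / ML(B) = 0.32/0.02
= 16.0

16.0


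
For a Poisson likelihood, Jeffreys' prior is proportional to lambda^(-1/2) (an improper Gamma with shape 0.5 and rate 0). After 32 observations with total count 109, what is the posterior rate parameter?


Jeffreys' prior for Poisson is proportional to lambda^(-1/2).
Posterior is Gamma(0.5 + S, 0 + n) = Gamma(0.5 + 109, 32).
Posterior rate = 0 + n = 32

32.0


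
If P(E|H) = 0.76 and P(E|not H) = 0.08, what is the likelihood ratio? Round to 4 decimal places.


Likelihood ratio = P(E|H) / P(E|not H)
= 0.76 / 0.08
= 9.5

9.5


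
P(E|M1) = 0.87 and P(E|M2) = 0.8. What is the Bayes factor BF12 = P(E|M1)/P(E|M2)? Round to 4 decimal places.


Bayes factor BF12 = P(E|M1) / P(E|M2)
= 0.87 / 0.8
= 1.0875

1.0875


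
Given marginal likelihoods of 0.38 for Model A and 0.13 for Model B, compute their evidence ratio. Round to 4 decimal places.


Ratio = ML(A) / ML(B) = 0.38/0.13
= 2.9231

2.9231


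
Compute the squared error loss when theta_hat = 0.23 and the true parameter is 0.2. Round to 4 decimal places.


L = (theta_hat - theta_true)^2
= (0.23 - 0.2)^2
= 0.03^2 = 0.0009

0.0009


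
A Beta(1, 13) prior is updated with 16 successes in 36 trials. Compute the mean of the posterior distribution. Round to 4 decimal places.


After update: Beta(17, 33)
Mean = 17 / (17 + 33) = 17 / 50
= 0.34

0.34


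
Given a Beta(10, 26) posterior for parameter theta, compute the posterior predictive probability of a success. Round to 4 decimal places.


For a Beta-Bernoulli model, the predictive probability is the mean:
P(success) = 10/(10+26) = 10/36 = 0.2778

0.2778


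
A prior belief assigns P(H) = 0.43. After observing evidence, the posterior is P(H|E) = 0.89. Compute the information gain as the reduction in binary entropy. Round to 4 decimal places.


H(prior) = -0.43*log2(0.43) - 0.57*log2(0.57)
= 0.9858
H(post) = -0.89*log2(0.89) - 0.11*log2(0.11)
= 0.4999
IG = 0.9858 - 0.4999 = 0.4859

0.4859


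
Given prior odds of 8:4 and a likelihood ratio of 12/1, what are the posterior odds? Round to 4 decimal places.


Posterior odds = prior odds * LR
Prior odds = 8/4 = 2.0
LR = 12/1 = 12.0
Posterior odds = 2.0 * 12.0 = 24.0

24.0


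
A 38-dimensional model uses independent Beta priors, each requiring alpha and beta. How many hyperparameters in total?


Per parameter: 2 (alpha and beta).
Total = 38 * 2 = 76

76


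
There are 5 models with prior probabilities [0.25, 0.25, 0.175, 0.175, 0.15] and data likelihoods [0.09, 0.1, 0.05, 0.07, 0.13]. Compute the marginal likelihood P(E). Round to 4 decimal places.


P(E) = sum over models of P(M_i) * P(E|M_i)
= 0.25*0.09 + 0.25*0.1 + 0.175*0.05 + 0.175*0.07 + 0.15*0.13
= 0.088

0.088


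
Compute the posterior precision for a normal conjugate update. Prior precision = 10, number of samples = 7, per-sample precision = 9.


tau_post = tau_0 + n * tau
= 10 + 7 * 9 = 73

73


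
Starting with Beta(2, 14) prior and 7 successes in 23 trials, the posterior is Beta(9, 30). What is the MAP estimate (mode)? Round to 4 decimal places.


The mode of Beta(a, b) when a > 1 and b > 1 is (a-1)/(a+b-2)
= (9 - 1) / (9 + 30 - 2)
= 8 / 37
= 0.2162

0.2162


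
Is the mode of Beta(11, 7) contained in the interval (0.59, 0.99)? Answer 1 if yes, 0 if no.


Mode = (a-1)/(a+b-2) = 10/16 = 0.625
Interval: (0.59, 0.99)
Contains mode? 1

1


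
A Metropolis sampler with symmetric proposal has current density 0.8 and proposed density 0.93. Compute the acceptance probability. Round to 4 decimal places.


For symmetric proposals, acceptance = min(1, pi(x*)/pi(x))
= min(1, 0.93/0.8)
= min(1, 1.1625) = 1.0

1.0


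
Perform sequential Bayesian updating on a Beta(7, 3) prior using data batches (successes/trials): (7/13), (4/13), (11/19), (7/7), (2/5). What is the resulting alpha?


Accumulate successes: 31
Posterior alpha = prior alpha + sum of successes
= 7 + 31 = 38

38


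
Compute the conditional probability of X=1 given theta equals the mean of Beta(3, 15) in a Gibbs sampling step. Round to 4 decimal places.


Mean of Beta(3, 15) = 0.1667
P(X=1 | theta=0.1667) = 0.1667

0.1667


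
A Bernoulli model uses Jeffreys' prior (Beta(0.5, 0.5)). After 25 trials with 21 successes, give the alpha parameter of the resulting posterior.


Posterior = Beta(prior_alpha + successes, prior_beta + failures)
= Beta(0.5 + 21, 0.5 + 4)
Posterior alpha = 0.5 + k = 0.5 + 21 = 21.5

21.5


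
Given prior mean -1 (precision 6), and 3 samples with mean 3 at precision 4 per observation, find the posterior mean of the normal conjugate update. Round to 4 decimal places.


The posterior mean is a precision-weighted average of prior and data.
Post. prec. = 6 + 12 = 18
Post. mean = (-6 + 36)/18 = 30/18 = 1.6667

1.6667


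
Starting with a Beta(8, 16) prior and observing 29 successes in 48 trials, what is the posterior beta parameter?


Posterior beta = prior beta + failures
Failures = 48 - 29 = 19
beta_post = 16 + 19 = 35

35


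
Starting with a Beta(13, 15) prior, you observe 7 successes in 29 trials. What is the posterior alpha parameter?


For a Beta-Binomial conjugate model:
Posterior alpha = prior alpha + number of successes
= 13 + 7 = 20

20


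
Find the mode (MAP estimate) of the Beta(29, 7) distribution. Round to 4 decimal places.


For Beta(a,b) with a,b > 1:
Mode = (a-1)/(a+b-2) = (29-1)/(36-2)
= 28/34 = 0.8235

0.8235


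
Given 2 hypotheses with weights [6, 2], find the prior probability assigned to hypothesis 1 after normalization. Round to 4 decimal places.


To normalize, divide each weight by the sum of all weights.
Sum = 8
Prior(H1) = 6/8 = 0.75

0.75


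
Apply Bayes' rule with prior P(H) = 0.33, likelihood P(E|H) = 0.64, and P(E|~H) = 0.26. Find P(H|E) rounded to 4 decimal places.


Step 1: Compute marginal P(E) = P(E|H)P(H) + P(E|~H)P(~H)
= 0.64*0.33 + 0.26*0.67 = 0.3854
Step 2: P(H|E) = P(E|H)P(H)/P(E) = 0.2112/0.3854
= 0.548

0.548


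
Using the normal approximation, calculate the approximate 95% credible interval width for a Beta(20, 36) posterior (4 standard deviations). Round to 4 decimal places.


Var(Beta) = 20*36/(56^2 * 57) = 0.004
SD = 0.0635
Width ~ 4*SD = 0.2539

0.2539


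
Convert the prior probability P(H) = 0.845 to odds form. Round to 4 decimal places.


P(not H) = 1 - 0.845 = 0.155
Odds = 0.845 / 0.155 = 5.4516

5.4516


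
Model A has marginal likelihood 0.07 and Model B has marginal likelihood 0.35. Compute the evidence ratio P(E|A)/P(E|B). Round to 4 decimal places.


Evidence ratio = P(E|A) / P(E|B)
= 0.07 / 0.35
= 0.2

0.2


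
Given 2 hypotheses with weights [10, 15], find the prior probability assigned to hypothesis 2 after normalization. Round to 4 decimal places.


To normalize, divide each weight by the sum of all weights.
Sum = 25
Prior(H2) = 15/25 = 0.6

0.6


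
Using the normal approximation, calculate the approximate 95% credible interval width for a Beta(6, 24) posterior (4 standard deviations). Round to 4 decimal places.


Var(Beta) = 6*24/(30^2 * 31) = 0.0052
SD = 0.0718
Width ~ 4*SD = 0.2874

0.2874


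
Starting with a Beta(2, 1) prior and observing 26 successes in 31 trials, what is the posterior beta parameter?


Posterior beta = prior beta + failures
Failures = 31 - 26 = 5
beta_post = 1 + 5 = 6

6


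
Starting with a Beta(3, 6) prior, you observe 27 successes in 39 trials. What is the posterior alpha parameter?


For a Beta-Binomial conjugate model:
Posterior alpha = prior alpha + number of successes
= 3 + 27 = 30

30


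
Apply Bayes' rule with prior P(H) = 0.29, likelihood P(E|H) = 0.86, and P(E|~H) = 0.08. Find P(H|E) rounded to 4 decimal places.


Step 1: Compute marginal P(E) = P(E|H)P(H) + P(E|~H)P(~H)
= 0.86*0.29 + 0.08*0.71 = 0.3062
Step 2: P(H|E) = P(E|H)P(H)/P(E) = 0.2494/0.3062
= 0.8145

0.8145


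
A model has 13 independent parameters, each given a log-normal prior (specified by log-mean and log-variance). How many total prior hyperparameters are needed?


Each log-normal prior needs 2 hyperparameters (log-mean and log-variance).
Total = 2 * 13 = 26

26


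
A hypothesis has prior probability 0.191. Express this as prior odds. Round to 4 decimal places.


Odds = P(H) / P(not H) = 0.191 / 0.809
= 0.2361

0.2361


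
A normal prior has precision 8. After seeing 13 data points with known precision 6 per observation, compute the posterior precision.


In the conjugate normal model, precisions add:
tau_posterior = tau_prior + n * tau_data
= 8 + 13*6 = 86

86


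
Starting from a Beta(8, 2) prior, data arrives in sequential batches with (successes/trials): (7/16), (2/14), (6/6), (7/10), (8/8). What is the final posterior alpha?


In sequential Bayesian updating, we sum all successes.
Total successes = 30
Final alpha = 8 + 30 = 38

38


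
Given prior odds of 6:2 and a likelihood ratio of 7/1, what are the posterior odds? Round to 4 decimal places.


Posterior odds = prior odds * LR
Prior odds = 6/2 = 3.0
LR = 7/1 = 7.0
Posterior odds = 3.0 * 7.0 = 21.0

21.0


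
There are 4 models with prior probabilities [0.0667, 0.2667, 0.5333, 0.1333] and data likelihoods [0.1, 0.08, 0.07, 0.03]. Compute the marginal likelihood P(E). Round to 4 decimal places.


P(E) = sum over models of P(M_i) * P(E|M_i)
= 0.0667*0.1 + 0.2667*0.08 + 0.5333*0.07 + 0.1333*0.03
= 0.0693

0.0693


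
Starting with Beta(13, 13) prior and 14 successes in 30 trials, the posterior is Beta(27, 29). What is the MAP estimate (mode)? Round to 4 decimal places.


The mode of Beta(a, b) when a > 1 and b > 1 is (a-1)/(a+b-2)
= (27 - 1) / (27 + 29 - 2)
= 26 / 54
= 0.4815

0.4815


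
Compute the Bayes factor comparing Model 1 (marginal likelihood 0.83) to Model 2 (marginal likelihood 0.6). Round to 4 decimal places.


BF12 = marginal likelihood of M1 / marginal likelihood of M2
= 0.83/0.6
= 1.3833

1.3833


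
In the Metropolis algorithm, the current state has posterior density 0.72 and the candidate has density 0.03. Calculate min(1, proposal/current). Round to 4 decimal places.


Ratio = 0.03/0.72 = 0.0417
Acceptance probability = min(1, 0.0417)
= 0.0417

0.0417
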